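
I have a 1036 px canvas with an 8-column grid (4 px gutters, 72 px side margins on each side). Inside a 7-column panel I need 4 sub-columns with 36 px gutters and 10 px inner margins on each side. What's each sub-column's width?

163 px

Take off 144 px of margins, leaving 892 px.
8 columns + 7 gutters: 8c + 7·4 = 892.
8c = 892 − 28 = 864, so c = 108 px.
Span of 7: 7·108 + 6·4 = 756 + 24 = 780 px.
Inner content = 780 − 2·10 = 760 px.
4d + 3·36 = 760 → 4d = 652 → d = 163 px.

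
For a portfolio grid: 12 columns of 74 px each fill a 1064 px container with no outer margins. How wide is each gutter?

Columns use 888 px, leaving 176 px across 11 gutters = 16 px each.

16 px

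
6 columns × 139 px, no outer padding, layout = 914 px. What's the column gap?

6 columns take 6·139 = 834 px; remaining 80 splits into 5 column gaps.
g = 80 / 5 = 16 px.

16 px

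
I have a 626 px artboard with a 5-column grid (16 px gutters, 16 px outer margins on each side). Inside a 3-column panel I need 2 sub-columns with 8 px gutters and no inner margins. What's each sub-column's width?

Subtract both margins: 626 − 2·16 = 594 px.
Subtracting 4 gutters of 16 leaves 530 for 5 columns, so c = 106 px.
3 columns plus 2 gutters: 318 + 32 = 350 px.
2 columns + 1 gutter: 2d + 1·8 = 350.
2d = 350 − 8 = 342, so d = 171 px.

171 px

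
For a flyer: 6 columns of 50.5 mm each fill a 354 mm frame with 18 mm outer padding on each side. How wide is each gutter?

Content width = 354 − 2·18 = 318 mm.
6 columns take 6·50.5 = 303 mm; remaining 15 splits into 5 gutters.
g = 15 / 5 = 3 mm.

3 mm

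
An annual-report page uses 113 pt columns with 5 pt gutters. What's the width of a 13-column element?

1529 pt

13 columns plus 12 gutters: 1469 + 60 = 1529 pt.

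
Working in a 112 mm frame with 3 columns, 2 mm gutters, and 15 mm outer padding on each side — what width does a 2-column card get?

54 mm

Subtract both margins: 112 − 2·15 = 82 mm.
3c + 2·2 = 82 → 3c = 78 → c = 26 mm.
2 columns plus 1 gutter: 52 + 2 = 54 mm.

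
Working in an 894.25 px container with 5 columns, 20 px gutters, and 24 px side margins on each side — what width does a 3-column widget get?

499.75 px

Content width = 894.25 − 2·24 = 846.25 px.
5 columns + 4 gutters: 5c + 4·20 = 846.25.
5c = 846.25 − 80 = 766.25, so c = 153.25 px.
Span of 3: 3·153.25 + 2·20 = 459.75 + 40 = 499.75 px.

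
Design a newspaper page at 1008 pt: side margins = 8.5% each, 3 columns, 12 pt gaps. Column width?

270.88 pt

Margins: 8.5% × 1008 = 85.68 pt each, so content = 1008 − 171.36 = 836.64 pt.
3c + 2·12 = 836.64 → 3c = 812.64 → c = 270.88 pt.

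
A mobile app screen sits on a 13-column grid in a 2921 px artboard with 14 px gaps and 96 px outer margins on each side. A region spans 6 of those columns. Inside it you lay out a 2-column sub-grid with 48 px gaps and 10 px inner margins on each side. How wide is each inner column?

592 px

Take off 192 px of margins, leaving 2729 px.
Subtracting 12 gaps of 14 leaves 2561 for 13 columns, so c = 197 px.
6 columns plus 5 gaps: 1182 + 70 = 1252 px.
Inner content = 1252 − 2·10 = 1232 px.
Subtracting 1 gap of 48 leaves 1184 for 2 columns, so d = 592 px.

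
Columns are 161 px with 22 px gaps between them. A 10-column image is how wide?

10-column span = 10·161 + 9·22 = 1808 px.

1808 px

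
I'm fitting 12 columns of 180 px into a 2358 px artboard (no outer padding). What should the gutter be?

12·180 + 11g = 2358 → 11g = 198 → g = 18 px.

18 px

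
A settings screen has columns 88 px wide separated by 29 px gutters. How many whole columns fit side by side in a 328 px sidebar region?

3 columns

k columns need k·88 + (k−1)·29 = k·117 − 29.
k·117 − 29 ≤ 328 → k ≤ 357 / 117 ≈ 3.05, so k = 3.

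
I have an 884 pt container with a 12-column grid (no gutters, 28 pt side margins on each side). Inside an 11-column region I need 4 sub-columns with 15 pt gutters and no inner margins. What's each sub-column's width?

Outer content = 884 − 2·28 = 828 pt.
828 / 12 = 69 pt per column.
11-column span = 11·69 = 759 pt.
4d + 3·15 = 759 → 4d = 714 → d = 178.5 pt.

178.5 pt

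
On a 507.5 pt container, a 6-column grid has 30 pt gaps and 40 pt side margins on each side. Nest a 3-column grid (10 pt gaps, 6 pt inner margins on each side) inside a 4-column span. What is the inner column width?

81 pt

Inside the margins: 507.5 − 80 = 427.5 pt.
427.5 − 5·30 = 277.5; ÷6 gives c = 46.25 pt.
4 columns plus 3 gaps: 185 + 90 = 275 pt.
Inner content = 275 − 2·6 = 263 pt.
3d + 2·10 = 263 → 3d = 243 → d = 81 pt.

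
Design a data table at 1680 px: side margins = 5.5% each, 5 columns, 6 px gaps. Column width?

1680 × (1 − 2·5.5%) = 1680 × 89% = 1495.2 px for the columns.
5c + 4·6 = 1495.2 → 5c = 1471.2 → c = 294.24 px.

294.24 px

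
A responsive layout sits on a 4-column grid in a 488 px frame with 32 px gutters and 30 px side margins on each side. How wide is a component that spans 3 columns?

313 px

Take off 60 px of margins, leaving 428 px.
4c + 3·32 = 428 → 4c = 332 → c = 83 px.
3 columns plus 2 gutters: 249 + 64 = 313 px.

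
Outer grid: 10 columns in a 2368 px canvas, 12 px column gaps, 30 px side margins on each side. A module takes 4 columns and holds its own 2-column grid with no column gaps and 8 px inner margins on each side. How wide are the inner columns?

450 px

Outer content = 2368 − 2·30 = 2308 px.
2308 − 9·12 = 2200; ÷10 gives c = 220 px.
4 columns plus 3 column gaps: 880 + 36 = 916 px.
Inner content = 916 − 2·8 = 900 px.
900 / 2 = 450 px per column.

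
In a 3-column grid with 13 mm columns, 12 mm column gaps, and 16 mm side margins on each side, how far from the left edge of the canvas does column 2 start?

41 mm

Before column 2: the margin + 1 column + 1 column gap.
Offset = 16 + 1·(13 + 12) = 16 + 25 = 41 mm.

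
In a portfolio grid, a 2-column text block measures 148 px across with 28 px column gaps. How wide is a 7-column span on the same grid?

588 px

148 − 1·28 = 120; ÷2 gives c = 60 px.
7 columns plus 6 column gaps: 420 + 168 = 588 px.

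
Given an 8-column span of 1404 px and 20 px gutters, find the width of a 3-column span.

514 px

1404 − 7·20 = 1264; ÷8 gives c = 158 px.
Span of 3: 3·158 + 2·20 = 474 + 40 = 514 px.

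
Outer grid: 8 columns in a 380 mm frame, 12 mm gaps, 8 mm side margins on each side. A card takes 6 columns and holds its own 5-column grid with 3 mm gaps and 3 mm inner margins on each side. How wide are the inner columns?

Outer content = 380 − 2·8 = 364 mm.
364 − 7·12 = 280; ÷8 gives c = 35 mm.
6 columns plus 5 gaps: 210 + 60 = 270 mm.
Inner content = 270 − 2·3 = 264 mm.
5 columns + 4 gaps: 5d + 4·3 = 264.
5d = 264 − 12 = 252, so d = 50.4 mm.

50.4 mm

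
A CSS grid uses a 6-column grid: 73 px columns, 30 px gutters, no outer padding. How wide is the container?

588 px

Summing: 438 + 150 = 588 px.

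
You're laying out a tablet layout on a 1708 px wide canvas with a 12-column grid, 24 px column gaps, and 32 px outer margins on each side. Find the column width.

115 px

Content width = 1708 − 2·32 = 1644 px.
Subtracting 11 column gaps of 24 leaves 1380 for 12 columns, so c = 115 px.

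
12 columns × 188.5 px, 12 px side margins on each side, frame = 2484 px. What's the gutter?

18 px

Content width = 2484 − 2·12 = 2460 px.
12·188.5 + 11g = 2460 → 11g = 198 → g = 18 px.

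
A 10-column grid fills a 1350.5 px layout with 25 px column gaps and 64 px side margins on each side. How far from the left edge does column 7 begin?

Subtract both margins: 1350.5 − 2·64 = 1222.5 px.
1222.5 − 9·25 = 997.5; ÷10 gives c = 99.75 px.
Column 7 starts at margin + 6·(column + gutter) = 64 + 6·124.75 = 812.5 px.

812.5 px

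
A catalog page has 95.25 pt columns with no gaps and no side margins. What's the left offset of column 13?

Before column 13: 12 columns + 12 gaps.
Offset = 12·(95.25 + 0) = 12·95.25 = 1143 pt.

1143 pt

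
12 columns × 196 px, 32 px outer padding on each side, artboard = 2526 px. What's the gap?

Subtract both margins: 2526 − 2·32 = 2462 px.
12·196 + 11g = 2462 → 11g = 110 → g = 10 px.

10 px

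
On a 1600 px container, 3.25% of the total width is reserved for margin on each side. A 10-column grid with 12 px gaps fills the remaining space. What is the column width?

Each margin = 3.25% of 1600 = 52 px; content = 1600 − 2·52 = 1496 px.
1496 − 9·12 = 1388; ÷10 gives c = 138.8 px.

138.8 px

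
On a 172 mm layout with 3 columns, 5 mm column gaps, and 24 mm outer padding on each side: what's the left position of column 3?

Take off 48 mm of margins, leaving 124 mm.
124 − 2·5 = 114; ÷3 gives c = 38 mm.
Column 3 starts at margin + 2·(column + gutter) = 24 + 2·43 = 110 mm.

110 mm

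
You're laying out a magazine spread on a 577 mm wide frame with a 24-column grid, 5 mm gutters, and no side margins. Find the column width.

19.25 mm

24c + 23·5 = 577 → 24c = 462 → c = 19.25 mm.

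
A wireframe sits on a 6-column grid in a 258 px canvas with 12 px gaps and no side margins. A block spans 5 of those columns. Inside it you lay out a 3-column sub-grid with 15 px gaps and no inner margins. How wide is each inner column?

61 px

6 columns + 5 gaps: 6c + 5·12 = 258.
6c = 258 − 60 = 198, so c = 33 px.
5 columns plus 4 gaps: 165 + 48 = 213 px.
Subtracting 2 gaps of 15 leaves 183 for 3 columns, so d = 61 px.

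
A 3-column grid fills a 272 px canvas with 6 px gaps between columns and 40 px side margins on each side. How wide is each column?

Content width = 272 − 2·40 = 192 px.
Subtracting 2 gaps of 6 leaves 180 for 3 columns, so c = 60 px.

60 px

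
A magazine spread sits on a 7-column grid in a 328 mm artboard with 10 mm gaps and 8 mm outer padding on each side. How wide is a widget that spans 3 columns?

Take off 16 mm of margins, leaving 312 mm.
7 columns + 6 gaps: 7c + 6·10 = 312.
7c = 312 − 60 = 252, so c = 36 mm.
3-column span = 3·36 + 2·10 = 128 mm.

128 mm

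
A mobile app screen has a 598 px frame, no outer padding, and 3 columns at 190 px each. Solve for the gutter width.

14 px

3 columns take 3·190 = 570 px; remaining 28 splits into 2 gutters.
g = 28 / 2 = 14 px.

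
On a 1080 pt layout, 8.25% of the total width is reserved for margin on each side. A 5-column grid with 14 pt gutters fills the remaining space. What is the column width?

Each margin = 8.25% of 1080 = 89.1 pt; content = 1080 − 2·89.1 = 901.8 pt.
Subtracting 4 gutters of 14 leaves 845.8 for 5 columns, so c = 169.16 pt.

169.16 pt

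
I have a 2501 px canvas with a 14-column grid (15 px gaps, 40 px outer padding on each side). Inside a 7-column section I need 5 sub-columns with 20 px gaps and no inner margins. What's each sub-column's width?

Take off 80 px of margins, leaving 2421 px.
14c + 13·15 = 2421 → 14c = 2226 → c = 159 px.
7 columns plus 6 gaps: 1113 + 90 = 1203 px.
5 columns + 4 gaps: 5d + 4·20 = 1203.
5d = 1203 − 80 = 1123, so d = 224.6 px.

224.6 px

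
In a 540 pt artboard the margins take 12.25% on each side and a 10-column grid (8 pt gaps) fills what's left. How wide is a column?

33.57 pt

Each margin = 12.25% of 540 = 66.15 pt; content = 540 − 2·66.15 = 407.7 pt.
10 columns + 9 gaps: 10c + 9·8 = 407.7.
10c = 407.7 − 72 = 335.7, so c = 33.57 pt.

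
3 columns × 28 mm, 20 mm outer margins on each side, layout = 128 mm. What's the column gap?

Subtract both margins: 128 − 2·20 = 88 mm.
3 columns take 3·28 = 84 mm; remaining 4 splits into 2 column gaps.
g = 4 / 2 = 2 mm.

2 mm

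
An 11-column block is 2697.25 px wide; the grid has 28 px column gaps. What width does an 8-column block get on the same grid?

11c + 10·28 = 2697.25 → 11c = 2417.25 → c = 219.75 px.
8-column span = 8·219.75 + 7·28 = 1954 px.

1954 px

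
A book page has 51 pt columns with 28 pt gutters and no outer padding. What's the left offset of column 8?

No margin, so column 8 starts at 7·(column + gutter) = 7·79 = 553 pt.

553 pt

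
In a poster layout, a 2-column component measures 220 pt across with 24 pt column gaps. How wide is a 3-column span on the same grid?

342 pt

Subtracting 1 column gap of 24 leaves 196 for 2 columns, so c = 98 pt.
3-column span = 3·98 + 2·24 = 342 pt.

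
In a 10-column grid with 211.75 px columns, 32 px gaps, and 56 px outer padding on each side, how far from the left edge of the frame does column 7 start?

Column 7 starts at margin + 6·(column + gutter) = 56 + 6·243.75 = 1518.5 px.

1518.5 px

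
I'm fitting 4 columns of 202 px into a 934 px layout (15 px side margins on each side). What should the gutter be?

Content width = 934 − 2·15 = 904 px.
4·202 + 3g = 904 → 3g = 96 → g = 32 px.

32 px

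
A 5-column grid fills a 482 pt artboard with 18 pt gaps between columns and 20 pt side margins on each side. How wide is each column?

74 pt

Take off 40 pt of margins, leaving 442 pt.
5 columns + 4 gaps: 5c + 4·18 = 442.
5c = 442 − 72 = 370, so c = 74 pt.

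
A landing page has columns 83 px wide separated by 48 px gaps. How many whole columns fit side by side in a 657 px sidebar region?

5 columns

5 columns: 5·83 + 4·48 = 607 px ≤ 657.
6 columns: 738 px > 657. So 5.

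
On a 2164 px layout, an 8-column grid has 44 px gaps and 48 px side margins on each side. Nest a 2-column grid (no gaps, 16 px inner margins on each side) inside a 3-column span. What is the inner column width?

Inside the margins: 2164 − 96 = 2068 px.
2068 − 7·44 = 1760; ÷8 gives c = 220 px.
3-column span = 3·220 + 2·44 = 748 px.
Inner content = 748 − 2·16 = 716 px.
2d = 716 → d = 358 px.

358 px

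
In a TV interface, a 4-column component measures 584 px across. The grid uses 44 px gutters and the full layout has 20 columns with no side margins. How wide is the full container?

3096 px

584 − 3·44 = 452; ÷4 gives c = 113 px.
Container = 20·113 + 19·44 = 2260 + 836 = 3096 px.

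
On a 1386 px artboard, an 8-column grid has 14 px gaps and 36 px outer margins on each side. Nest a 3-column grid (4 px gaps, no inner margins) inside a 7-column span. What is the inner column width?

380 px

Inside the margins: 1386 − 72 = 1314 px.
Subtracting 7 gaps of 14 leaves 1216 for 8 columns, so c = 152 px.
7 columns plus 6 gaps: 1064 + 84 = 1148 px.
3 columns + 2 gaps: 3d + 2·4 = 1148.
3d = 1148 − 8 = 1140, so d = 380 px.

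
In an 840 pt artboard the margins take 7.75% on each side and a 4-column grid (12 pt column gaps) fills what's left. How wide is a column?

168.45 pt

840 × (1 − 2·7.75%) = 840 × 84.5% = 709.8 pt for the columns.
4c + 3·12 = 709.8 → 4c = 673.8 → c = 168.45 pt.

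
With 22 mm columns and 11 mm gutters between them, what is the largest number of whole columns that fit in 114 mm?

3 columns

3 columns: 3·22 + 2·11 = 88 mm ≤ 114.
4 columns: 121 mm > 114. So 3.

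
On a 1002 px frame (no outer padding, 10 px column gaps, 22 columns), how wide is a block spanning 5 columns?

220 px

1002 − 21·10 = 792; ÷22 gives c = 36 px.
Span of 5: 5·36 + 4·10 = 180 + 40 = 220 px.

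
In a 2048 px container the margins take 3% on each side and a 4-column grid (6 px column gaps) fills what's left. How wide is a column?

476.78 px

Margins: 3% × 2048 = 61.44 px each, so content = 2048 − 122.88 = 1925.12 px.
1925.12 − 3·6 = 1907.12; ÷4 gives c = 476.78 px.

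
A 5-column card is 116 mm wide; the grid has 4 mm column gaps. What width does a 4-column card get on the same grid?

5 columns + 4 column gaps: 5c + 4·4 = 116.
5c = 116 − 16 = 100, so c = 20 mm.
4 columns plus 3 column gaps: 80 + 12 = 92 mm.

92 mm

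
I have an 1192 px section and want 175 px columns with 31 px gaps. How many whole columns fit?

Each extra column adds 175 + 31 = 206 px.
(1192 + 31) / 206 = 5.94, so 5 columns fit.

5 columns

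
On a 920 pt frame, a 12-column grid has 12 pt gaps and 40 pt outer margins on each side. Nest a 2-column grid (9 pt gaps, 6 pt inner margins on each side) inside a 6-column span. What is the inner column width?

196.5 pt

Outer content = 920 − 2·40 = 840 pt.
12 columns + 11 gaps: 12c + 11·12 = 840.
12c = 840 − 132 = 708, so c = 59 pt.
6-column span = 6·59 + 5·12 = 414 pt.
Inner content = 414 − 2·6 = 402 pt.
2d + 1·9 = 402 → 2d = 393 → d = 196.5 pt.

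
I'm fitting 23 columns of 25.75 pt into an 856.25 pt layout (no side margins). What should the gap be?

23 columns take 23·25.75 = 592.25 pt; remaining 264 splits into 22 gaps.
g = 264 / 22 = 12 pt.

12 pt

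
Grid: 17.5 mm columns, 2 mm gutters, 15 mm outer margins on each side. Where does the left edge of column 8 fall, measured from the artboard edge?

Each column+gutter stride is 19.5 mm; 7 of them past the 15 mm margin is 15 + 136.5 = 151.5 mm.

151.5 mm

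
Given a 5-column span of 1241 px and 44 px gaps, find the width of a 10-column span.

2526 px

5 columns + 4 gaps: 5c + 4·44 = 1241.
5c = 1241 − 176 = 1065, so c = 213 px.
10 columns plus 9 gaps: 2130 + 396 = 2526 px.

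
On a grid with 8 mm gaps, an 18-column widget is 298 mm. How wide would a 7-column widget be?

298 − 17·8 = 162; ÷18 gives c = 9 mm.
7 columns plus 6 gaps: 63 + 48 = 111 mm.

111 mm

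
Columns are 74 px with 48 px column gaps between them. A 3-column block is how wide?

318 px

3 columns plus 2 column gaps: 222 + 96 = 318 px.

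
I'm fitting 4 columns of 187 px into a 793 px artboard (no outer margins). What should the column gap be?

Columns use 748 px, leaving 45 px across 3 column gaps = 15 px each.

15 px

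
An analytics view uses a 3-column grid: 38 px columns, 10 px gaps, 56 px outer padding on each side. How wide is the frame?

Frame = 2·56 + 3·38 + 2·10 = 112 + 114 + 20 = 246 px.

246 px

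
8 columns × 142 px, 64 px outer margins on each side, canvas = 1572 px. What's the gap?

Inside the margins: 1572 − 128 = 1444 px.
8 columns take 8·142 = 1136 px; remaining 308 splits into 7 gaps.
g = 308 / 7 = 44 px.

44 px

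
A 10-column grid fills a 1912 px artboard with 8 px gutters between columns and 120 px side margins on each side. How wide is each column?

Subtract both margins: 1912 − 2·120 = 1672 px.
10 columns + 9 gutters: 10c + 9·8 = 1672.
10c = 1672 − 72 = 1600, so c = 160 px.

160 px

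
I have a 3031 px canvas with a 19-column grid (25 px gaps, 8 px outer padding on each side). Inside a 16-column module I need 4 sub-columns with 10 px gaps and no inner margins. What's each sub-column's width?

626.25 px

Inside the margins: 3031 − 16 = 3015 px.
3015 − 18·25 = 2565; ÷19 gives c = 135 px.
16 columns plus 15 gaps: 2160 + 375 = 2535 px.
4 columns + 3 gaps: 4d + 3·10 = 2535.
4d = 2535 − 30 = 2505, so d = 626.25 px.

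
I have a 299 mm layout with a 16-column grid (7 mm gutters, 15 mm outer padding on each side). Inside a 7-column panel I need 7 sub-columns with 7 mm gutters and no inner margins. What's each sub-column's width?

10.25 mm

Subtract both margins: 299 − 2·15 = 269 mm.
16c + 15·7 = 269 → 16c = 164 → c = 10.25 mm.
Span of 7: 7·10.25 + 6·7 = 71.75 + 42 = 113.75 mm.
113.75 − 6·7 = 71.75; ÷7 gives d = 10.25 mm.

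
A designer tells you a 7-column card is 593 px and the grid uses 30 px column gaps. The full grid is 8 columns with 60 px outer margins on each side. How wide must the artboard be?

593 − 6·30 = 413; ÷7 gives c = 59 px.
Artboard = 2·60 + 8·59 + 7·30 = 120 + 472 + 210 = 802 px.

802 px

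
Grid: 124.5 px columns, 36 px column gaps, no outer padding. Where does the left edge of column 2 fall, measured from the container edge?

160.5 px

No margin, so column 2 starts at 1·(column + gutter) = 1·160.5 = 160.5 px.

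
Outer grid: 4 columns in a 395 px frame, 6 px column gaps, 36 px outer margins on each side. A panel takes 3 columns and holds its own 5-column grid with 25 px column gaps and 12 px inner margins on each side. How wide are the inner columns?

Inside the margins: 395 − 72 = 323 px.
4 columns + 3 column gaps: 4c + 3·6 = 323.
4c = 323 − 18 = 305, so c = 76.25 px.
Span of 3: 3·76.25 + 2·6 = 228.75 + 12 = 240.75 px.
Inner content = 240.75 − 2·12 = 216.75 px.
5 columns + 4 column gaps: 5d + 4·25 = 216.75.
5d = 216.75 − 100 = 116.75, so d = 23.35 px.

23.35 px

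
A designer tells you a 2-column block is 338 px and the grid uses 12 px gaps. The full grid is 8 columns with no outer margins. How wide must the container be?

1388 px

Subtracting 1 gap of 12 leaves 326 for 2 columns, so c = 163 px.
Container = 8·163 + 7·12 = 1304 + 84 = 1388 px.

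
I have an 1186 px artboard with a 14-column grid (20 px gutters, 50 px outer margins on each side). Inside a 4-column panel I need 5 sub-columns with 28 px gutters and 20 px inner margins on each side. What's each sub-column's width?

Subtract both margins: 1186 − 2·50 = 1086 px.
1086 − 13·20 = 826; ÷14 gives c = 59 px.
Span of 4: 4·59 + 3·20 = 236 + 60 = 296 px.
Inner content = 296 − 2·20 = 256 px.
256 − 4·28 = 144; ÷5 gives d = 28.8 px.

28.8 px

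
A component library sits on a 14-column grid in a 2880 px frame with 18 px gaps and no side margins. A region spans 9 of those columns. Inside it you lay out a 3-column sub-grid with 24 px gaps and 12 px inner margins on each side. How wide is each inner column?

2880 − 13·18 = 2646; ÷14 gives c = 189 px.
Span of 9: 9·189 + 8·18 = 1701 + 144 = 1845 px.
Inner content = 1845 − 2·12 = 1821 px.
Subtracting 2 gaps of 24 leaves 1773 for 3 columns, so d = 591 px.

591 px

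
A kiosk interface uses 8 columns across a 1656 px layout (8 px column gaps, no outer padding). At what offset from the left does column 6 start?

Subtracting 7 column gaps of 8 leaves 1600 for 8 columns, so c = 200 px.
No margin, so column 6 starts at 5·(column + gutter) = 5·208 = 1040 px.

1040 px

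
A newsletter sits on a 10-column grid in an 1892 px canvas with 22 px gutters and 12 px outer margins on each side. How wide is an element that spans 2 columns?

356 px

Subtract both margins: 1892 − 2·12 = 1868 px.
10 columns + 9 gutters: 10c + 9·22 = 1868.
10c = 1868 − 198 = 1670, so c = 167 px.
2-column span = 2·167 + 1·22 = 356 px.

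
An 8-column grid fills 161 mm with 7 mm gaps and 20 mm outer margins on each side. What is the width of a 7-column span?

Content width = 161 − 2·20 = 121 mm.
Subtracting 7 gaps of 7 leaves 72 for 8 columns, so c = 9 mm.
7 columns plus 6 gaps: 63 + 42 = 105 mm.

105 mm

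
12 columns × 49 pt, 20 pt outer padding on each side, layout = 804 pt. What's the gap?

Take off 40 pt of margins, leaving 764 pt.
Columns use 588 pt, leaving 176 pt across 11 gaps = 16 pt each.

16 pt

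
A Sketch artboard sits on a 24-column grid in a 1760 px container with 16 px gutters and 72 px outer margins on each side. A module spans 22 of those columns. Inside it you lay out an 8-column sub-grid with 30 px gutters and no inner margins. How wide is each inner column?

Inside the margins: 1760 − 144 = 1616 px.
24 columns + 23 gutters: 24c + 23·16 = 1616.
24c = 1616 − 368 = 1248, so c = 52 px.
Span of 22: 22·52 + 21·16 = 1144 + 336 = 1480 px.
Subtracting 7 gutters of 30 leaves 1270 for 8 columns, so d = 158.75 px.

158.75 px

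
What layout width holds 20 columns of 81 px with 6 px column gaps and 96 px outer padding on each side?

Total width: 2·96 + 20·81 + 19·6 = 1926 px.

1926 px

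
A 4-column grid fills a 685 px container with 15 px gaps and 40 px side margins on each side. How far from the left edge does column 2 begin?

Take off 80 px of margins, leaving 605 px.
4 columns + 3 gaps: 4c + 3·15 = 605.
4c = 605 − 45 = 560, so c = 140 px.
Before column 2: the margin + 1 column + 1 gap.
Offset = 40 + 1·(140 + 15) = 40 + 155 = 195 px.

195 px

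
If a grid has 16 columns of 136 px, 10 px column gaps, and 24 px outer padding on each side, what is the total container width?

Container = 2·24 + 16·136 + 15·10 = 48 + 2176 + 150 = 2374 px.

2374 px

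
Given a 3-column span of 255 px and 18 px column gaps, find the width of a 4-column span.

346 px

3 columns + 2 column gaps: 3c + 2·18 = 255.
3c = 255 − 36 = 219, so c = 73 px.
Span of 4: 4·73 + 3·18 = 292 + 54 = 346 px.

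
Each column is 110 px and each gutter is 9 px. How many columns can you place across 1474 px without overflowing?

Each extra column adds 110 + 9 = 119 px.
(1474 + 9) / 119 = 12.46, so 12 columns fit.

12 columns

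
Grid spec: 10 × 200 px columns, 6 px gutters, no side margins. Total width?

2054 px

Canvas = 10·200 + 9·6 = 2000 + 54 = 2054 px.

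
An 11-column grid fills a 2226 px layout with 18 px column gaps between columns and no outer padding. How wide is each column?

11c + 10·18 = 2226 → 11c = 2046 → c = 186 px.

186 px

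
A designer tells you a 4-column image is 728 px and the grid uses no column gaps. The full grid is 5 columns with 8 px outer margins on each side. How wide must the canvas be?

With no column gaps, each column is 728/4 = 182 px.
Canvas = 2·8 + 5·182 = 16 + 910 = 926 px.

926 px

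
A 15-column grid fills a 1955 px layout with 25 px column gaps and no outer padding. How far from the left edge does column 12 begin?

1452 px

15 columns + 14 column gaps: 15c + 14·25 = 1955.
15c = 1955 − 350 = 1605, so c = 107 px.
Before column 12: 11 columns + 11 column gaps.
Offset = 11·(107 + 25) = 11·132 = 1452 px.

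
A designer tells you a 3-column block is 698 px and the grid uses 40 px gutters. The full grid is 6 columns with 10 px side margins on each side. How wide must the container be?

1456 px

698 − 2·40 = 618; ÷3 gives c = 206 px.
Total width: 2·10 + 6·206 + 5·40 = 1456 px.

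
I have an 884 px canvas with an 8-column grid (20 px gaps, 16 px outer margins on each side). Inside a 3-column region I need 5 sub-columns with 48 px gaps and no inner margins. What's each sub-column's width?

Subtract both margins: 884 − 2·16 = 852 px.
8 columns + 7 gaps: 8c + 7·20 = 852.
8c = 852 − 140 = 712, so c = 89 px.
Span of 3: 3·89 + 2·20 = 267 + 40 = 307 px.
5 columns + 4 gaps: 5d + 4·48 = 307.
5d = 307 − 192 = 115, so d = 23 px.

23 px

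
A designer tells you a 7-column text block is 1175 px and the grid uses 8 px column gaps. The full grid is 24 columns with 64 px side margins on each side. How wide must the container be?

1175 − 6·8 = 1127; ÷7 gives c = 161 px.
Total width: 2·64 + 24·161 + 23·8 = 4176 px.

4176 px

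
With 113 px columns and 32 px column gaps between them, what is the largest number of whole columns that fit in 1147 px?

8 columns

k columns need k·113 + (k−1)·32 = k·145 − 32.
k·145 − 32 ≤ 1147 → k ≤ 1179 / 145 ≈ 8.13, so k = 8.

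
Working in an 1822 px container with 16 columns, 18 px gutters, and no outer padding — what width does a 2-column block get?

212 px

1822 − 15·18 = 1552; ÷16 gives c = 97 px.
Span of 2: 2·97 + 1·18 = 194 + 18 = 212 px.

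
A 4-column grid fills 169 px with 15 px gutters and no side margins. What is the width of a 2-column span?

4 columns + 3 gutters: 4c + 3·15 = 169.
4c = 169 − 45 = 124, so c = 31 px.
2 columns plus 1 gutter: 62 + 15 = 77 px.

77 px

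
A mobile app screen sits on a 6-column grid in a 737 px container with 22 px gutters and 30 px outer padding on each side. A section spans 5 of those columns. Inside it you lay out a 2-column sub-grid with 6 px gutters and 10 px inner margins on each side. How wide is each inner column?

Take off 60 px of margins, leaving 677 px.
677 − 5·22 = 567; ÷6 gives c = 94.5 px.
5 columns plus 4 gutters: 472.5 + 88 = 560.5 px.
Inner content = 560.5 − 2·10 = 540.5 px.
2d + 1·6 = 540.5 → 2d = 534.5 → d = 267.25 px.

267.25 px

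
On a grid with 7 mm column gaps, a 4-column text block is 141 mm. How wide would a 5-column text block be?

141 − 3·7 = 120; ÷4 gives c = 30 mm.
5-column span = 5·30 + 4·7 = 178 mm.

178 mm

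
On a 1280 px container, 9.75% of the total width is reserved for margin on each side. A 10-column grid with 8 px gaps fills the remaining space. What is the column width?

95.84 px

Each margin = 9.75% of 1280 = 124.8 px; content = 1280 − 2·124.8 = 1030.4 px.
10c + 9·8 = 1030.4 → 10c = 958.4 → c = 95.84 px.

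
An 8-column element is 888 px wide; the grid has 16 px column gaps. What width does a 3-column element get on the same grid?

8c + 7·16 = 888 → 8c = 776 → c = 97 px.
3 columns plus 2 column gaps: 291 + 32 = 323 px.

323 px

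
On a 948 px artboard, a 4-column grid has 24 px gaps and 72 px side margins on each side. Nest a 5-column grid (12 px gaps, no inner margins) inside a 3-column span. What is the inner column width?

Inside the margins: 948 − 144 = 804 px.
804 − 3·24 = 732; ÷4 gives c = 183 px.
3 columns plus 2 gaps: 549 + 48 = 597 px.
5 columns + 4 gaps: 5d + 4·12 = 597.
5d = 597 − 48 = 549, so d = 109.8 px.

109.8 px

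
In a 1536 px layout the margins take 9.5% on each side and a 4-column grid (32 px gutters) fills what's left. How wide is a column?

287.04 px

Margins: 9.5% × 1536 = 145.92 px each, so content = 1536 − 291.84 = 1244.16 px.
4c + 3·32 = 1244.16 → 4c = 1148.16 → c = 287.04 px.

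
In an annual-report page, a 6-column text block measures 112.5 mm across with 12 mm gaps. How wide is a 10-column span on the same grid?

195.5 mm

Subtracting 5 gaps of 12 leaves 52.5 for 6 columns, so c = 8.75 mm.
Span of 10: 10·8.75 + 9·12 = 87.5 + 108 = 195.5 mm.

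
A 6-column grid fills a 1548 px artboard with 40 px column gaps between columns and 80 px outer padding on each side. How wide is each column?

Inside the margins: 1548 − 160 = 1388 px.
6 columns + 5 column gaps: 6c + 5·40 = 1388.
6c = 1388 − 200 = 1188, so c = 198 px.

198 px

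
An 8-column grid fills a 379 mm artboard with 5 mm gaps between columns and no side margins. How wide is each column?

43 mm

8 columns + 7 gaps: 8c + 7·5 = 379.
8c = 379 − 35 = 344, so c = 43 mm.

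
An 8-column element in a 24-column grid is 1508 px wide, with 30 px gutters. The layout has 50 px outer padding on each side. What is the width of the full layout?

4684 px

8 columns + 7 gutters: 8c + 7·30 = 1508.
8c = 1508 − 210 = 1298, so c = 162.25 px.
Layout = 2·50 + 24·162.25 + 23·30 = 100 + 3894 + 690 = 4684 px.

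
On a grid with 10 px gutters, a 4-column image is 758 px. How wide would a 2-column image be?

374 px

4 columns + 3 gutters: 4c + 3·10 = 758.
4c = 758 − 30 = 728, so c = 182 px.
Span of 2: 2·182 + 1·10 = 364 + 10 = 374 px.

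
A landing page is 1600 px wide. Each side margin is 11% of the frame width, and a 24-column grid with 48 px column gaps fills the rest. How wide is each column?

6 px

1600 × (1 − 2·11%) = 1600 × 78% = 1248 px for the columns.
1248 − 23·48 = 144; ÷24 gives c = 6 px.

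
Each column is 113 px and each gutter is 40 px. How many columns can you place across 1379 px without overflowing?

k columns need k·113 + (k−1)·40 = k·153 − 40.
k·153 − 40 ≤ 1379 → k ≤ 1419 / 153 ≈ 9.27, so k = 9.

9 columns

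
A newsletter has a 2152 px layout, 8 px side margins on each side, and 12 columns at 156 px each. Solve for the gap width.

24 px

Take off 16 px of margins, leaving 2136 px.
Columns use 1872 px, leaving 264 px across 11 gaps = 24 px each.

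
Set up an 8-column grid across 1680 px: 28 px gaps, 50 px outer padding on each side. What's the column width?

Take off 100 px of margins, leaving 1580 px.
Subtracting 7 gaps of 28 leaves 1384 for 8 columns, so c = 173 px.

173 px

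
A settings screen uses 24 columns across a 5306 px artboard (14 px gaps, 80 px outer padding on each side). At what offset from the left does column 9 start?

Subtract both margins: 5306 − 2·80 = 5146 px.
24c + 23·14 = 5146 → 24c = 4824 → c = 201 px.
Column 9 starts at margin + 8·(column + gutter) = 80 + 8·215 = 1800 px.

1800 px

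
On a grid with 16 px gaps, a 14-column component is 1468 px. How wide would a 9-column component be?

14c + 13·16 = 1468 → 14c = 1260 → c = 90 px.
Span of 9: 9·90 + 8·16 = 810 + 128 = 938 px.

938 px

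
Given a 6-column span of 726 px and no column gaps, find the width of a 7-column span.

847 px

726 / 6 = 121 px per column.
7-column span = 7·121 = 847 px.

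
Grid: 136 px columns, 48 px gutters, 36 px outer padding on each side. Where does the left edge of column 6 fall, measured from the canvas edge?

Before column 6: the margin + 5 columns + 5 gutters.
Offset = 36 + 5·(136 + 48) = 36 + 920 = 956 px.

956 px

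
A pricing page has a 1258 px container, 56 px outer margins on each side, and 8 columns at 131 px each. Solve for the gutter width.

14 px

Take off 112 px of margins, leaving 1146 px.
8 columns take 8·131 = 1048 px; remaining 98 splits into 7 gutters.
g = 98 / 7 = 14 px.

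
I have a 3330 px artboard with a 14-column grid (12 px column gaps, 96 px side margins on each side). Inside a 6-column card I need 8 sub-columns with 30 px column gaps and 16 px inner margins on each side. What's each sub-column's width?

137 px

Take off 192 px of margins, leaving 3138 px.
14c + 13·12 = 3138 → 14c = 2982 → c = 213 px.
6 columns plus 5 column gaps: 1278 + 60 = 1338 px.
Inner content = 1338 − 2·16 = 1306 px.
Subtracting 7 column gaps of 30 leaves 1096 for 8 columns, so d = 137 px.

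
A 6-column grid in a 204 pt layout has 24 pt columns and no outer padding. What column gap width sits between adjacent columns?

6·24 + 5g = 204 → 5g = 60 → g = 12 pt.

12 pt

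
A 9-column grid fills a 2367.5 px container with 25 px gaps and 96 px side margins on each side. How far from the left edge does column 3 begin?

585 px

Content = 2367.5 − 2·96 = 2175.5 px.
2175.5 − 8·25 = 1975.5; ÷9 gives c = 219.5 px.
Column 3 starts at margin + 2·(column + gutter) = 96 + 2·244.5 = 585 px.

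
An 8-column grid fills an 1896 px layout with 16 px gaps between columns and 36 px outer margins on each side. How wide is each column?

214 px

Subtract both margins: 1896 − 2·36 = 1824 px.
8 columns + 7 gaps: 8c + 7·16 = 1824.
8c = 1824 − 112 = 1712, so c = 214 px.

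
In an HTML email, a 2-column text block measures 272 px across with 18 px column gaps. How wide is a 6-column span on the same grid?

Subtracting 1 column gap of 18 leaves 254 for 2 columns, so c = 127 px.
6-column span = 6·127 + 5·18 = 852 px.

852 px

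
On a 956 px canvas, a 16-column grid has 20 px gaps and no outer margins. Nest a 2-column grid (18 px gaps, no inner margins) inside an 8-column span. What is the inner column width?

225 px

16c + 15·20 = 956 → 16c = 656 → c = 41 px.
8 columns plus 7 gaps: 328 + 140 = 468 px.
2d + 1·18 = 468 → 2d = 450 → d = 225 px.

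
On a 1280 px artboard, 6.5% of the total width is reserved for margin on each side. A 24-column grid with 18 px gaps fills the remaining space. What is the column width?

29.15 px

Each margin = 6.5% of 1280 = 83.2 px; content = 1280 − 2·83.2 = 1113.6 px.
Subtracting 23 gaps of 18 leaves 699.6 for 24 columns, so c = 29.15 px.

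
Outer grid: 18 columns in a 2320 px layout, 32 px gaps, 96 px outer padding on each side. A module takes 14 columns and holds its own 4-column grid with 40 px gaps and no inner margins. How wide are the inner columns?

Outer content = 2320 − 2·96 = 2128 px.
Subtracting 17 gaps of 32 leaves 1584 for 18 columns, so c = 88 px.
14-column span = 14·88 + 13·32 = 1648 px.
4 columns + 3 gaps: 4d + 3·40 = 1648.
4d = 1648 − 120 = 1528, so d = 382 px.

382 px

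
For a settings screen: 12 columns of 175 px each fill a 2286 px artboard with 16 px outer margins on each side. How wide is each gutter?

14 px

Subtract both margins: 2286 − 2·16 = 2254 px.
12 columns take 12·175 = 2100 px; remaining 154 splits into 11 gutters.
g = 154 / 11 = 14 px.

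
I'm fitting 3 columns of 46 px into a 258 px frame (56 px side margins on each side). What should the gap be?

4 px

Subtract both margins: 258 − 2·56 = 146 px.
3·46 + 2g = 146 → 2g = 8 → g = 4 px.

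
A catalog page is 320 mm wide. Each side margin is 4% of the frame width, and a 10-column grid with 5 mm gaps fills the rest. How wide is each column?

24.94 mm

Margins: 4% × 320 = 12.8 mm each, so content = 320 − 25.6 = 294.4 mm.
10 columns + 9 gaps: 10c + 9·5 = 294.4.
10c = 294.4 − 45 = 249.4, so c = 24.94 mm.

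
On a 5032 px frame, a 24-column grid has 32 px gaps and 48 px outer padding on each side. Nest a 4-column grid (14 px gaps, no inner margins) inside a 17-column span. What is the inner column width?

861.25 px

Outer content = 5032 − 2·48 = 4936 px.
4936 − 23·32 = 4200; ÷24 gives c = 175 px.
Span of 17: 17·175 + 16·32 = 2975 + 512 = 3487 px.
3487 − 3·14 = 3445; ÷4 gives d = 861.25 px.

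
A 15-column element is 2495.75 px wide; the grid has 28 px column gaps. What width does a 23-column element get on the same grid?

15c + 14·28 = 2495.75 → 15c = 2103.75 → c = 140.25 px.
23-column span = 23·140.25 + 22·28 = 3841.75 px.

3841.75 px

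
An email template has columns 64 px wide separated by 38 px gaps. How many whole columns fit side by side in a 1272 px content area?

Each extra column adds 64 + 38 = 102 px.
(1272 + 38) / 102 = 12.84, so 12 columns fit.

12 columns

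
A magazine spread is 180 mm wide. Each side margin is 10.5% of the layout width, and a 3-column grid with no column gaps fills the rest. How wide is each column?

47.4 mm

180 × (1 − 2·10.5%) = 180 × 79% = 142.2 mm for the columns.
142.2 / 3 = 47.4 mm per column.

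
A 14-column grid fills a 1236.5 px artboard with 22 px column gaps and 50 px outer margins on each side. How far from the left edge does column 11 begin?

Subtract both margins: 1236.5 − 2·50 = 1136.5 px.
Subtracting 13 column gaps of 22 leaves 850.5 for 14 columns, so c = 60.75 px.
Column 11 starts at margin + 10·(column + gutter) = 50 + 10·82.75 = 877.5 px.

877.5 px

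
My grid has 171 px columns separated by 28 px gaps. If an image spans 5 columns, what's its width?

967 px

5-column span = 5·171 + 4·28 = 967 px.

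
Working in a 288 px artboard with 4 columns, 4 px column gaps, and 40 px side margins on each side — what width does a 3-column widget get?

155 px

Subtract both margins: 288 − 2·40 = 208 px.
4 columns + 3 column gaps: 4c + 3·4 = 208.
4c = 208 − 12 = 196, so c = 49 px.
3 columns plus 2 column gaps: 147 + 8 = 155 px.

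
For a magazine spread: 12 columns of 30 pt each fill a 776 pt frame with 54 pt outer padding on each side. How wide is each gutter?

28 pt

Subtract both margins: 776 − 2·54 = 668 pt.
12 columns take 12·30 = 360 pt; remaining 308 splits into 11 gutters.
g = 308 / 11 = 28 pt.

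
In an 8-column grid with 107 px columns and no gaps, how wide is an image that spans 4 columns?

428 px

With no gaps, 4 columns span 4·107 = 428 px.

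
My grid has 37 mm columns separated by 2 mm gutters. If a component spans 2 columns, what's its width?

2 columns plus 1 gutter: 74 + 2 = 76 mm.

76 mm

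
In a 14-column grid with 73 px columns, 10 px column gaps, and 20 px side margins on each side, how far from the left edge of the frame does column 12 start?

933 px

Column 12 starts at margin + 11·(column + gutter) = 20 + 11·83 = 933 px.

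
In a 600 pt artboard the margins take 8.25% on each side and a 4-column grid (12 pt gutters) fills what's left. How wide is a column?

116.25 pt

Margins: 8.25% × 600 = 49.5 pt each, so content = 600 − 99 = 501 pt.
Subtracting 3 gutters of 12 leaves 465 for 4 columns, so c = 116.25 pt.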